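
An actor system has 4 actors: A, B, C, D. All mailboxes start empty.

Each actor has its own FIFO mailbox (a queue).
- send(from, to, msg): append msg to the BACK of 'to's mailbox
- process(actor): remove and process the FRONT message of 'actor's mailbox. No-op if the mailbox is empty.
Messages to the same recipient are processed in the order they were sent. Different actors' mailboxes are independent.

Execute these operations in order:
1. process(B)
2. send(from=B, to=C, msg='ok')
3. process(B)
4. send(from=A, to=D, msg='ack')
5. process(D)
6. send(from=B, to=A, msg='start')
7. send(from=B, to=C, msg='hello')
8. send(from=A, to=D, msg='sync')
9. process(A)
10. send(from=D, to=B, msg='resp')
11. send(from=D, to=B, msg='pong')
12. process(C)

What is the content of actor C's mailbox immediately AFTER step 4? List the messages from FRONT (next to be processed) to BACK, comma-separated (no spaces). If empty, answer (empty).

After 1 (process(B)): A:[] B:[] C:[] D:[]
After 2 (send(from=B, to=C, msg='ok')): A:[] B:[] C:[ok] D:[]
After 3 (process(B)): A:[] B:[] C:[ok] D:[]
After 4 (send(from=A, to=D, msg='ack')): A:[] B:[] C:[ok] D:[ack]

ok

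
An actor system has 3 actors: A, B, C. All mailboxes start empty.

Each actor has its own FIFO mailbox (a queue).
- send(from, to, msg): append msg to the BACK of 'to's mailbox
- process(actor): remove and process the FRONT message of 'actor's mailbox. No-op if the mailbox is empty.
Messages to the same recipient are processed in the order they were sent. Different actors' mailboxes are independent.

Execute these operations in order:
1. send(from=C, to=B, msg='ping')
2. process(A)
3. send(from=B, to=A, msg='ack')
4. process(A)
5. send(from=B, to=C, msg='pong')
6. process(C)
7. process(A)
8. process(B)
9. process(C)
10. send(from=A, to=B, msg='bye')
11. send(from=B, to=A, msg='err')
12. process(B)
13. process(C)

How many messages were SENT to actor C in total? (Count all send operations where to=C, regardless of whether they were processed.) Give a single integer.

After 1 (send(from=C, to=B, msg='ping')): A:[] B:[ping] C:[]
After 2 (process(A)): A:[] B:[ping] C:[]
After 3 (send(from=B, to=A, msg='ack')): A:[ack] B:[ping] C:[]
After 4 (process(A)): A:[] B:[ping] C:[]
After 5 (send(from=B, to=C, msg='pong')): A:[] B:[ping] C:[pong]
After 6 (process(C)): A:[] B:[ping] C:[]
After 7 (process(A)): A:[] B:[ping] C:[]
After 8 (process(B)): A:[] B:[] C:[]
After 9 (process(C)): A:[] B:[] C:[]
After 10 (send(from=A, to=B, msg='bye')): A:[] B:[bye] C:[]
After 11 (send(from=B, to=A, msg='err')): A:[err] B:[bye] C:[]
After 12 (process(B)): A:[err] B:[] C:[]
After 13 (process(C)): A:[err] B:[] C:[]

Answer: 1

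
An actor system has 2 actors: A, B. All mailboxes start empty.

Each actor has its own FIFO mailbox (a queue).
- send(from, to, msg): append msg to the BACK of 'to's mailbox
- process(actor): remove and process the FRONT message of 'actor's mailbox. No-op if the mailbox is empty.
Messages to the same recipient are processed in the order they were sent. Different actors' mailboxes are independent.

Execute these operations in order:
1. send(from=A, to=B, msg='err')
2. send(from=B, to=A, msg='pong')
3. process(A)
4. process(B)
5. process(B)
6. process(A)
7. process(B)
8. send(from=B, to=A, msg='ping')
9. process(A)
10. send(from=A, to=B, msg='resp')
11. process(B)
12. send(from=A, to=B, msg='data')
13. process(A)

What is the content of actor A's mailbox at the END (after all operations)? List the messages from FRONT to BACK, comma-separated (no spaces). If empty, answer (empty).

Answer: (empty)

Derivation:
After 1 (send(from=A, to=B, msg='err')): A:[] B:[err]
After 2 (send(from=B, to=A, msg='pong')): A:[pong] B:[err]
After 3 (process(A)): A:[] B:[err]
After 4 (process(B)): A:[] B:[]
After 5 (process(B)): A:[] B:[]
After 6 (process(A)): A:[] B:[]
After 7 (process(B)): A:[] B:[]
After 8 (send(from=B, to=A, msg='ping')): A:[ping] B:[]
After 9 (process(A)): A:[] B:[]
After 10 (send(from=A, to=B, msg='resp')): A:[] B:[resp]
After 11 (process(B)): A:[] B:[]
After 12 (send(from=A, to=B, msg='data')): A:[] B:[data]
After 13 (process(A)): A:[] B:[data]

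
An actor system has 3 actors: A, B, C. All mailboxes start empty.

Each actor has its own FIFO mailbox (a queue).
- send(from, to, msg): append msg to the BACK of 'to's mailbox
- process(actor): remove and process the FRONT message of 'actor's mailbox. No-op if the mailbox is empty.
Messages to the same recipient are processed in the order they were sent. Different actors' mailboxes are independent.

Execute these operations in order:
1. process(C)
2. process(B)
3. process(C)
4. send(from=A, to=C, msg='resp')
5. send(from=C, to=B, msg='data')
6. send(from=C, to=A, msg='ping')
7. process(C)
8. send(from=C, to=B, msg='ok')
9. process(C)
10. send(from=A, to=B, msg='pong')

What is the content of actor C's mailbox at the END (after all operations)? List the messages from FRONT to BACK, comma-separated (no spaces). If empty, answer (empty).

After 1 (process(C)): A:[] B:[] C:[]
After 2 (process(B)): A:[] B:[] C:[]
After 3 (process(C)): A:[] B:[] C:[]
After 4 (send(from=A, to=C, msg='resp')): A:[] B:[] C:[resp]
After 5 (send(from=C, to=B, msg='data')): A:[] B:[data] C:[resp]
After 6 (send(from=C, to=A, msg='ping')): A:[ping] B:[data] C:[resp]
After 7 (process(C)): A:[ping] B:[data] C:[]
After 8 (send(from=C, to=B, msg='ok')): A:[ping] B:[data,ok] C:[]
After 9 (process(C)): A:[ping] B:[data,ok] C:[]
After 10 (send(from=A, to=B, msg='pong')): A:[ping] B:[data,ok,pong] C:[]

Answer: (empty)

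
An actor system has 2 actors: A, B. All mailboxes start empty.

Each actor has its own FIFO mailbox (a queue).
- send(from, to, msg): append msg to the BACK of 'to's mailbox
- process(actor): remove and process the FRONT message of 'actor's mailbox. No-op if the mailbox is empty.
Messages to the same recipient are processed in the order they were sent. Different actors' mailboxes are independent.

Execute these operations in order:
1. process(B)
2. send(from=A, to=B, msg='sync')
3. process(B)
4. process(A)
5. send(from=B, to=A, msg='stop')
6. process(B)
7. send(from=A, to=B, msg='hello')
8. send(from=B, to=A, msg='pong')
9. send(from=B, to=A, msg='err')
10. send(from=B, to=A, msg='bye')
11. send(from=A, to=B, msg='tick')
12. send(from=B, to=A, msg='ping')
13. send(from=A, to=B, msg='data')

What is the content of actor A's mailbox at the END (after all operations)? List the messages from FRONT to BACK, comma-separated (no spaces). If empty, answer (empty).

Answer: stop,pong,err,bye,ping

Derivation:
After 1 (process(B)): A:[] B:[]
After 2 (send(from=A, to=B, msg='sync')): A:[] B:[sync]
After 3 (process(B)): A:[] B:[]
After 4 (process(A)): A:[] B:[]
After 5 (send(from=B, to=A, msg='stop')): A:[stop] B:[]
After 6 (process(B)): A:[stop] B:[]
After 7 (send(from=A, to=B, msg='hello')): A:[stop] B:[hello]
After 8 (send(from=B, to=A, msg='pong')): A:[stop,pong] B:[hello]
After 9 (send(from=B, to=A, msg='err')): A:[stop,pong,err] B:[hello]
After 10 (send(from=B, to=A, msg='bye')): A:[stop,pong,err,bye] B:[hello]
After 11 (send(from=A, to=B, msg='tick')): A:[stop,pong,err,bye] B:[hello,tick]
After 12 (send(from=B, to=A, msg='ping')): A:[stop,pong,err,bye,ping] B:[hello,tick]
After 13 (send(from=A, to=B, msg='data')): A:[stop,pong,err,bye,ping] B:[hello,tick,data]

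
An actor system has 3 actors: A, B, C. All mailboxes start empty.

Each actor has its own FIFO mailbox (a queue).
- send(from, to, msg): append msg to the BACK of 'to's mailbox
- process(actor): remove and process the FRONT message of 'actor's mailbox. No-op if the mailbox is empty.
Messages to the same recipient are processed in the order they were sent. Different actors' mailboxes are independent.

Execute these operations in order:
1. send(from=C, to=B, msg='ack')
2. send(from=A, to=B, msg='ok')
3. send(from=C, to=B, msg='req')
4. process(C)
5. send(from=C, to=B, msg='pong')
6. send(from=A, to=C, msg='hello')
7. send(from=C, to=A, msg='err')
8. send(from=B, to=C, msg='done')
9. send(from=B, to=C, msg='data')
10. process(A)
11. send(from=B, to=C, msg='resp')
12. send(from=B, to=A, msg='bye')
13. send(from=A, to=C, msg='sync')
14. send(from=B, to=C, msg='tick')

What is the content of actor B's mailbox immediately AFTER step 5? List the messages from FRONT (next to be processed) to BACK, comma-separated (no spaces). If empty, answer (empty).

After 1 (send(from=C, to=B, msg='ack')): A:[] B:[ack] C:[]
After 2 (send(from=A, to=B, msg='ok')): A:[] B:[ack,ok] C:[]
After 3 (send(from=C, to=B, msg='req')): A:[] B:[ack,ok,req] C:[]
After 4 (process(C)): A:[] B:[ack,ok,req] C:[]
After 5 (send(from=C, to=B, msg='pong')): A:[] B:[ack,ok,req,pong] C:[]

ack,ok,req,pong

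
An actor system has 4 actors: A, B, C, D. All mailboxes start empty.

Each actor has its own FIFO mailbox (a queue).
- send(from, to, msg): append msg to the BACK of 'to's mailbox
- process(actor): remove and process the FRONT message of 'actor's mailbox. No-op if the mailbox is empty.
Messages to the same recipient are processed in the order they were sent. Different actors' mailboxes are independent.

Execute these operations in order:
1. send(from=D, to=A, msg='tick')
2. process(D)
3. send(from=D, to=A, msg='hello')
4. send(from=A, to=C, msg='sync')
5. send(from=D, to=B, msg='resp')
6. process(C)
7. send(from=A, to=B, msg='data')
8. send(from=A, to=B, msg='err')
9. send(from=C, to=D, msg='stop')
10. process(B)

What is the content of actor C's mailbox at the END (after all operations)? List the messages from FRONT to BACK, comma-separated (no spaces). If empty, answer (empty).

Answer: (empty)

Derivation:
After 1 (send(from=D, to=A, msg='tick')): A:[tick] B:[] C:[] D:[]
After 2 (process(D)): A:[tick] B:[] C:[] D:[]
After 3 (send(from=D, to=A, msg='hello')): A:[tick,hello] B:[] C:[] D:[]
After 4 (send(from=A, to=C, msg='sync')): A:[tick,hello] B:[] C:[sync] D:[]
After 5 (send(from=D, to=B, msg='resp')): A:[tick,hello] B:[resp] C:[sync] D:[]
After 6 (process(C)): A:[tick,hello] B:[resp] C:[] D:[]
After 7 (send(from=A, to=B, msg='data')): A:[tick,hello] B:[resp,data] C:[] D:[]
After 8 (send(from=A, to=B, msg='err')): A:[tick,hello] B:[resp,data,err] C:[] D:[]
After 9 (send(from=C, to=D, msg='stop')): A:[tick,hello] B:[resp,data,err] C:[] D:[stop]
After 10 (process(B)): A:[tick,hello] B:[data,err] C:[] D:[stop]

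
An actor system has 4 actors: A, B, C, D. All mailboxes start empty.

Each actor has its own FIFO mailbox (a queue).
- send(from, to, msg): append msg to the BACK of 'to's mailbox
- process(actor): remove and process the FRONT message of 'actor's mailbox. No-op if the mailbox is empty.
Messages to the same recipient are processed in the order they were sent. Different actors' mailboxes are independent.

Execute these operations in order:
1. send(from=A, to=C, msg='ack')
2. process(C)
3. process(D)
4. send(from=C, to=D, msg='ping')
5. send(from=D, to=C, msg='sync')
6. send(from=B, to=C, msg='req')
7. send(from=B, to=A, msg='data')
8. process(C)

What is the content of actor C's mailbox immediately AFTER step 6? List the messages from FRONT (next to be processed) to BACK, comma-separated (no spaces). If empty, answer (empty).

After 1 (send(from=A, to=C, msg='ack')): A:[] B:[] C:[ack] D:[]
After 2 (process(C)): A:[] B:[] C:[] D:[]
After 3 (process(D)): A:[] B:[] C:[] D:[]
After 4 (send(from=C, to=D, msg='ping')): A:[] B:[] C:[] D:[ping]
After 5 (send(from=D, to=C, msg='sync')): A:[] B:[] C:[sync] D:[ping]
After 6 (send(from=B, to=C, msg='req')): A:[] B:[] C:[sync,req] D:[ping]

sync,req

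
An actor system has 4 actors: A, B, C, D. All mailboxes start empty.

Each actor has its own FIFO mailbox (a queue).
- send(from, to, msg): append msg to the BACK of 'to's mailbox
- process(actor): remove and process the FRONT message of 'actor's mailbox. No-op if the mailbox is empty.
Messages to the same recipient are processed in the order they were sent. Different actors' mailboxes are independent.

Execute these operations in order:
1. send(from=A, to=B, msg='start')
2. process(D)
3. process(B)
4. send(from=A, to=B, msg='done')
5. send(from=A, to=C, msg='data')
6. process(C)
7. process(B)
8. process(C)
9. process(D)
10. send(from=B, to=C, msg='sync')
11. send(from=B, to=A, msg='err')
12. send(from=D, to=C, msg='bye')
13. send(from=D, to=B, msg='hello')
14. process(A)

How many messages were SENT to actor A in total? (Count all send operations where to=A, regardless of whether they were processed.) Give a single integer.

After 1 (send(from=A, to=B, msg='start')): A:[] B:[start] C:[] D:[]
After 2 (process(D)): A:[] B:[start] C:[] D:[]
After 3 (process(B)): A:[] B:[] C:[] D:[]
After 4 (send(from=A, to=B, msg='done')): A:[] B:[done] C:[] D:[]
After 5 (send(from=A, to=C, msg='data')): A:[] B:[done] C:[data] D:[]
After 6 (process(C)): A:[] B:[done] C:[] D:[]
After 7 (process(B)): A:[] B:[] C:[] D:[]
After 8 (process(C)): A:[] B:[] C:[] D:[]
After 9 (process(D)): A:[] B:[] C:[] D:[]
After 10 (send(from=B, to=C, msg='sync')): A:[] B:[] C:[sync] D:[]
After 11 (send(from=B, to=A, msg='err')): A:[err] B:[] C:[sync] D:[]
After 12 (send(from=D, to=C, msg='bye')): A:[err] B:[] C:[sync,bye] D:[]
After 13 (send(from=D, to=B, msg='hello')): A:[err] B:[hello] C:[sync,bye] D:[]
After 14 (process(A)): A:[] B:[hello] C:[sync,bye] D:[]

Answer: 1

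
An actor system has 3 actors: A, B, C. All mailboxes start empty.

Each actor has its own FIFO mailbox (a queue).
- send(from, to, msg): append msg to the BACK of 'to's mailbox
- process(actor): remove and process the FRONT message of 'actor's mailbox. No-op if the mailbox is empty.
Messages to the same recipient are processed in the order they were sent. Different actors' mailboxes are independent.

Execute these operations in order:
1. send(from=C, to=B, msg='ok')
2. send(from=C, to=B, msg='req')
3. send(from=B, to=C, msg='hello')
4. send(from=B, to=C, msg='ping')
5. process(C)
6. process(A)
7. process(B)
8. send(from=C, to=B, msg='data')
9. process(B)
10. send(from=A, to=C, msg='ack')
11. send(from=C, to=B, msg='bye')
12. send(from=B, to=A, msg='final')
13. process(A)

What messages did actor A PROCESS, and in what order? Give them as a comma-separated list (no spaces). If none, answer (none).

Answer: final

Derivation:
After 1 (send(from=C, to=B, msg='ok')): A:[] B:[ok] C:[]
After 2 (send(from=C, to=B, msg='req')): A:[] B:[ok,req] C:[]
After 3 (send(from=B, to=C, msg='hello')): A:[] B:[ok,req] C:[hello]
After 4 (send(from=B, to=C, msg='ping')): A:[] B:[ok,req] C:[hello,ping]
After 5 (process(C)): A:[] B:[ok,req] C:[ping]
After 6 (process(A)): A:[] B:[ok,req] C:[ping]
After 7 (process(B)): A:[] B:[req] C:[ping]
After 8 (send(from=C, to=B, msg='data')): A:[] B:[req,data] C:[ping]
After 9 (process(B)): A:[] B:[data] C:[ping]
After 10 (send(from=A, to=C, msg='ack')): A:[] B:[data] C:[ping,ack]
After 11 (send(from=C, to=B, msg='bye')): A:[] B:[data,bye] C:[ping,ack]
After 12 (send(from=B, to=A, msg='final')): A:[final] B:[data,bye] C:[ping,ack]
After 13 (process(A)): A:[] B:[data,bye] C:[ping,ack]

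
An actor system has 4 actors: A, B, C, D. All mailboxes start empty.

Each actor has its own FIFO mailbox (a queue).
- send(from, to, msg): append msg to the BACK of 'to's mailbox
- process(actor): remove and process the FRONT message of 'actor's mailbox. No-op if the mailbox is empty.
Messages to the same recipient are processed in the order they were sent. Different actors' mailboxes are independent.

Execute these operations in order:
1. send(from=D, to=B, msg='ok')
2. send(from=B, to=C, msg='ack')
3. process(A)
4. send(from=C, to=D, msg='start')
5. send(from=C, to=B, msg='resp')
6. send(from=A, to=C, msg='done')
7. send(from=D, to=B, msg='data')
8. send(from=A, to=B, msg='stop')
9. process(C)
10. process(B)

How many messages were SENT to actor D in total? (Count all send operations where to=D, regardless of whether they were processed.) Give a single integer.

After 1 (send(from=D, to=B, msg='ok')): A:[] B:[ok] C:[] D:[]
After 2 (send(from=B, to=C, msg='ack')): A:[] B:[ok] C:[ack] D:[]
After 3 (process(A)): A:[] B:[ok] C:[ack] D:[]
After 4 (send(from=C, to=D, msg='start')): A:[] B:[ok] C:[ack] D:[start]
After 5 (send(from=C, to=B, msg='resp')): A:[] B:[ok,resp] C:[ack] D:[start]
After 6 (send(from=A, to=C, msg='done')): A:[] B:[ok,resp] C:[ack,done] D:[start]
After 7 (send(from=D, to=B, msg='data')): A:[] B:[ok,resp,data] C:[ack,done] D:[start]
After 8 (send(from=A, to=B, msg='stop')): A:[] B:[ok,resp,data,stop] C:[ack,done] D:[start]
After 9 (process(C)): A:[] B:[ok,resp,data,stop] C:[done] D:[start]
After 10 (process(B)): A:[] B:[resp,data,stop] C:[done] D:[start]

Answer: 1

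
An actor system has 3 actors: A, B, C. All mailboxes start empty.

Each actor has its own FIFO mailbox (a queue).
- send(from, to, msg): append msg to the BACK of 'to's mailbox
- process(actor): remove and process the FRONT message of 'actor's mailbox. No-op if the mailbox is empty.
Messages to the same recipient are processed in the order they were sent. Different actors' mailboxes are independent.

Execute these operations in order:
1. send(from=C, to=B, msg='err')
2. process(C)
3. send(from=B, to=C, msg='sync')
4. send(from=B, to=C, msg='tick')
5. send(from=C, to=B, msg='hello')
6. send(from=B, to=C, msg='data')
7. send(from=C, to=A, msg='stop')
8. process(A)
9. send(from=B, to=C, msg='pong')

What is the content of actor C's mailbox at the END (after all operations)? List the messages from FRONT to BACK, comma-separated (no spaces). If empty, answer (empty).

After 1 (send(from=C, to=B, msg='err')): A:[] B:[err] C:[]
After 2 (process(C)): A:[] B:[err] C:[]
After 3 (send(from=B, to=C, msg='sync')): A:[] B:[err] C:[sync]
After 4 (send(from=B, to=C, msg='tick')): A:[] B:[err] C:[sync,tick]
After 5 (send(from=C, to=B, msg='hello')): A:[] B:[err,hello] C:[sync,tick]
After 6 (send(from=B, to=C, msg='data')): A:[] B:[err,hello] C:[sync,tick,data]
After 7 (send(from=C, to=A, msg='stop')): A:[stop] B:[err,hello] C:[sync,tick,data]
After 8 (process(A)): A:[] B:[err,hello] C:[sync,tick,data]
After 9 (send(from=B, to=C, msg='pong')): A:[] B:[err,hello] C:[sync,tick,data,pong]

Answer: sync,tick,data,pong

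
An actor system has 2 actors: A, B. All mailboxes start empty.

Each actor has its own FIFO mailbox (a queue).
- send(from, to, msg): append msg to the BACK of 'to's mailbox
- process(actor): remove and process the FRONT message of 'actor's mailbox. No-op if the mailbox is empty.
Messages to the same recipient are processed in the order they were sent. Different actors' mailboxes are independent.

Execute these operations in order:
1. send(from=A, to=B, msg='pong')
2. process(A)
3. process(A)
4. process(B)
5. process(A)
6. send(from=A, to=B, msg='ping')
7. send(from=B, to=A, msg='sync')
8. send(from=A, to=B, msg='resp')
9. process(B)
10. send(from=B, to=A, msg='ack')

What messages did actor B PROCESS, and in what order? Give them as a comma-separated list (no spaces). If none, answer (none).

After 1 (send(from=A, to=B, msg='pong')): A:[] B:[pong]
After 2 (process(A)): A:[] B:[pong]
After 3 (process(A)): A:[] B:[pong]
After 4 (process(B)): A:[] B:[]
After 5 (process(A)): A:[] B:[]
After 6 (send(from=A, to=B, msg='ping')): A:[] B:[ping]
After 7 (send(from=B, to=A, msg='sync')): A:[sync] B:[ping]
After 8 (send(from=A, to=B, msg='resp')): A:[sync] B:[ping,resp]
After 9 (process(B)): A:[sync] B:[resp]
After 10 (send(from=B, to=A, msg='ack')): A:[sync,ack] B:[resp]

Answer: pong,ping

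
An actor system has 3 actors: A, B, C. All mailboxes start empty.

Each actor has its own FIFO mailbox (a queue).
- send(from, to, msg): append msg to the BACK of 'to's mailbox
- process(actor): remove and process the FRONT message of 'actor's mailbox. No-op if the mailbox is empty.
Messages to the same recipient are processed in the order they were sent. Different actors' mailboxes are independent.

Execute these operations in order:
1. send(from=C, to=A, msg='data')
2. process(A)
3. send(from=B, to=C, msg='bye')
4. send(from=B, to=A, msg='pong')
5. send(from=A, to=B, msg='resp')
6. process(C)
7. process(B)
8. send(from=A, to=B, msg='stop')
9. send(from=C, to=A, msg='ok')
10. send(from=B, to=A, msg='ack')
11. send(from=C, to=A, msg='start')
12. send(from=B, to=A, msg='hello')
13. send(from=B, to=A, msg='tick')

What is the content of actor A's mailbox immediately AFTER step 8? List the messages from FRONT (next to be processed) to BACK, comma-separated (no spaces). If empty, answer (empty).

After 1 (send(from=C, to=A, msg='data')): A:[data] B:[] C:[]
After 2 (process(A)): A:[] B:[] C:[]
After 3 (send(from=B, to=C, msg='bye')): A:[] B:[] C:[bye]
After 4 (send(from=B, to=A, msg='pong')): A:[pong] B:[] C:[bye]
After 5 (send(from=A, to=B, msg='resp')): A:[pong] B:[resp] C:[bye]
After 6 (process(C)): A:[pong] B:[resp] C:[]
After 7 (process(B)): A:[pong] B:[] C:[]
After 8 (send(from=A, to=B, msg='stop')): A:[pong] B:[stop] C:[]

pong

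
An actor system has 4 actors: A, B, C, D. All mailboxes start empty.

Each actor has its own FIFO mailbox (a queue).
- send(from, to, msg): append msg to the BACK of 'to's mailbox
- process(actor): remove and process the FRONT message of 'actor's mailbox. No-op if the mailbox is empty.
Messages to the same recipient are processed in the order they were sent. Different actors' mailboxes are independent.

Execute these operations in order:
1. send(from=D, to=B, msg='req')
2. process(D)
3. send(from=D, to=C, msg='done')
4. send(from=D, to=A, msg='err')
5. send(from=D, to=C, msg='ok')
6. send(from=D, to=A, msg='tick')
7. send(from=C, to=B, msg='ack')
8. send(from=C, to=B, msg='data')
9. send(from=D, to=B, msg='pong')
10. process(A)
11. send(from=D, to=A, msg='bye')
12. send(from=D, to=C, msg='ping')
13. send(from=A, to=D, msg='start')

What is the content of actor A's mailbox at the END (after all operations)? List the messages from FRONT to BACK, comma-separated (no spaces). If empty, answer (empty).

Answer: tick,bye

Derivation:
After 1 (send(from=D, to=B, msg='req')): A:[] B:[req] C:[] D:[]
After 2 (process(D)): A:[] B:[req] C:[] D:[]
After 3 (send(from=D, to=C, msg='done')): A:[] B:[req] C:[done] D:[]
After 4 (send(from=D, to=A, msg='err')): A:[err] B:[req] C:[done] D:[]
After 5 (send(from=D, to=C, msg='ok')): A:[err] B:[req] C:[done,ok] D:[]
After 6 (send(from=D, to=A, msg='tick')): A:[err,tick] B:[req] C:[done,ok] D:[]
After 7 (send(from=C, to=B, msg='ack')): A:[err,tick] B:[req,ack] C:[done,ok] D:[]
After 8 (send(from=C, to=B, msg='data')): A:[err,tick] B:[req,ack,data] C:[done,ok] D:[]
After 9 (send(from=D, to=B, msg='pong')): A:[err,tick] B:[req,ack,data,pong] C:[done,ok] D:[]
After 10 (process(A)): A:[tick] B:[req,ack,data,pong] C:[done,ok] D:[]
After 11 (send(from=D, to=A, msg='bye')): A:[tick,bye] B:[req,ack,data,pong] C:[done,ok] D:[]
After 12 (send(from=D, to=C, msg='ping')): A:[tick,bye] B:[req,ack,data,pong] C:[done,ok,ping] D:[]
After 13 (send(from=A, to=D, msg='start')): A:[tick,bye] B:[req,ack,data,pong] C:[done,ok,ping] D:[start]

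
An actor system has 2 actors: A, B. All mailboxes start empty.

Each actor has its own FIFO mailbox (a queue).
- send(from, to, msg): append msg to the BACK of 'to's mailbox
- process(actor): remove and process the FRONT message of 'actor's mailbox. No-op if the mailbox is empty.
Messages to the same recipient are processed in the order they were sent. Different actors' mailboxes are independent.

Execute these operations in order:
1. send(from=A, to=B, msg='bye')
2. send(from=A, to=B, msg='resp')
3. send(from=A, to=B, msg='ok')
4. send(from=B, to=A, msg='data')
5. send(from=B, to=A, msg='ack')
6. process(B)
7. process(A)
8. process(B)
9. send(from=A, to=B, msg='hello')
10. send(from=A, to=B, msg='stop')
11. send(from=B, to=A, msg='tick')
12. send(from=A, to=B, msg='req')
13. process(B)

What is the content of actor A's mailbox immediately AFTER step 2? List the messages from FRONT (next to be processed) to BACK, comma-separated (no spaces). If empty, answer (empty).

After 1 (send(from=A, to=B, msg='bye')): A:[] B:[bye]
After 2 (send(from=A, to=B, msg='resp')): A:[] B:[bye,resp]

(empty)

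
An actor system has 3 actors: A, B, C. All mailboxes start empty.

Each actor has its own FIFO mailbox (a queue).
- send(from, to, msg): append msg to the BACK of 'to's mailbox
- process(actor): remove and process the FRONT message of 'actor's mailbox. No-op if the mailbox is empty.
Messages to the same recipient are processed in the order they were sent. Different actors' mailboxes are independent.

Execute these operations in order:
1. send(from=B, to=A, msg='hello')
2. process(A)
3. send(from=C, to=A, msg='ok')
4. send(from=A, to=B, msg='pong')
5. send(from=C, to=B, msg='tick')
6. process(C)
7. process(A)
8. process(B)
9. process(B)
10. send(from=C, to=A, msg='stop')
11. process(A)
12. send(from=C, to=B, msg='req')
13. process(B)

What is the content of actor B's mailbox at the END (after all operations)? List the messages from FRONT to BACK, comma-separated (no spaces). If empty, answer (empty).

After 1 (send(from=B, to=A, msg='hello')): A:[hello] B:[] C:[]
After 2 (process(A)): A:[] B:[] C:[]
After 3 (send(from=C, to=A, msg='ok')): A:[ok] B:[] C:[]
After 4 (send(from=A, to=B, msg='pong')): A:[ok] B:[pong] C:[]
After 5 (send(from=C, to=B, msg='tick')): A:[ok] B:[pong,tick] C:[]
After 6 (process(C)): A:[ok] B:[pong,tick] C:[]
After 7 (process(A)): A:[] B:[pong,tick] C:[]
After 8 (process(B)): A:[] B:[tick] C:[]
After 9 (process(B)): A:[] B:[] C:[]
After 10 (send(from=C, to=A, msg='stop')): A:[stop] B:[] C:[]
After 11 (process(A)): A:[] B:[] C:[]
After 12 (send(from=C, to=B, msg='req')): A:[] B:[req] C:[]
After 13 (process(B)): A:[] B:[] C:[]

Answer: (empty)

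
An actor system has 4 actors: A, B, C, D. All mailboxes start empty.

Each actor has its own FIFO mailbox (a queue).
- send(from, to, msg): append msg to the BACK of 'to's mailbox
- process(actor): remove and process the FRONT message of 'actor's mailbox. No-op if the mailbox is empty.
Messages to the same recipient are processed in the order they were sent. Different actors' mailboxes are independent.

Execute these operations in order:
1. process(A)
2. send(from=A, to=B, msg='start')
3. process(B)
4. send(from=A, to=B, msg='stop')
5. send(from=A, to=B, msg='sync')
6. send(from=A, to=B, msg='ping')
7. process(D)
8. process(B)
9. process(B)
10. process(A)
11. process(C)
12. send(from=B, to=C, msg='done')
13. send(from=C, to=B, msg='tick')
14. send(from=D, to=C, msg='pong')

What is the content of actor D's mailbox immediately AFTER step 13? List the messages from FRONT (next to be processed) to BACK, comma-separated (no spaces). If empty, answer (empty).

After 1 (process(A)): A:[] B:[] C:[] D:[]
After 2 (send(from=A, to=B, msg='start')): A:[] B:[start] C:[] D:[]
After 3 (process(B)): A:[] B:[] C:[] D:[]
After 4 (send(from=A, to=B, msg='stop')): A:[] B:[stop] C:[] D:[]
After 5 (send(from=A, to=B, msg='sync')): A:[] B:[stop,sync] C:[] D:[]
After 6 (send(from=A, to=B, msg='ping')): A:[] B:[stop,sync,ping] C:[] D:[]
After 7 (process(D)): A:[] B:[stop,sync,ping] C:[] D:[]
After 8 (process(B)): A:[] B:[sync,ping] C:[] D:[]
After 9 (process(B)): A:[] B:[ping] C:[] D:[]
After 10 (process(A)): A:[] B:[ping] C:[] D:[]
After 11 (process(C)): A:[] B:[ping] C:[] D:[]
After 12 (send(from=B, to=C, msg='done')): A:[] B:[ping] C:[done] D:[]
After 13 (send(from=C, to=B, msg='tick')): A:[] B:[ping,tick] C:[done] D:[]

(empty)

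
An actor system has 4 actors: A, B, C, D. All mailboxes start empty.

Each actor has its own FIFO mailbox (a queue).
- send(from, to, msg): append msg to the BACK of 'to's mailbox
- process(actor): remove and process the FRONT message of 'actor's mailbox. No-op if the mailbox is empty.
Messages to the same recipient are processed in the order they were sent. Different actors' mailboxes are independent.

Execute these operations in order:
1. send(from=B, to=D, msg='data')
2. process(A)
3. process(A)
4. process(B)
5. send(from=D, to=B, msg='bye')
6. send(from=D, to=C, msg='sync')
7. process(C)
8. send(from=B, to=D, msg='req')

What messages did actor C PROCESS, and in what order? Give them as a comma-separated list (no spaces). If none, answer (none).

After 1 (send(from=B, to=D, msg='data')): A:[] B:[] C:[] D:[data]
After 2 (process(A)): A:[] B:[] C:[] D:[data]
After 3 (process(A)): A:[] B:[] C:[] D:[data]
After 4 (process(B)): A:[] B:[] C:[] D:[data]
After 5 (send(from=D, to=B, msg='bye')): A:[] B:[bye] C:[] D:[data]
After 6 (send(from=D, to=C, msg='sync')): A:[] B:[bye] C:[sync] D:[data]
After 7 (process(C)): A:[] B:[bye] C:[] D:[data]
After 8 (send(from=B, to=D, msg='req')): A:[] B:[bye] C:[] D:[data,req]

Answer: sync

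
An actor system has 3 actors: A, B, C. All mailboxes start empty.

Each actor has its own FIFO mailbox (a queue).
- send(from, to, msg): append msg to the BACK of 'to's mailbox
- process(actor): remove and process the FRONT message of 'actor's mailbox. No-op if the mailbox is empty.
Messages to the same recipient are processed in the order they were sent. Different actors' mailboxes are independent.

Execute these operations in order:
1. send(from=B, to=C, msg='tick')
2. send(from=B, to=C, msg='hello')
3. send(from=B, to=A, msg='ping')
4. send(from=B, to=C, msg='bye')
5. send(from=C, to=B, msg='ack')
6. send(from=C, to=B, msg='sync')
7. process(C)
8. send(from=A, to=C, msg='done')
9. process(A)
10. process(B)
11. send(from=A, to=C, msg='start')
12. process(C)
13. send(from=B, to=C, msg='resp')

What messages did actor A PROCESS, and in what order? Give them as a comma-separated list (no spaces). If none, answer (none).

Answer: ping

Derivation:
After 1 (send(from=B, to=C, msg='tick')): A:[] B:[] C:[tick]
After 2 (send(from=B, to=C, msg='hello')): A:[] B:[] C:[tick,hello]
After 3 (send(from=B, to=A, msg='ping')): A:[ping] B:[] C:[tick,hello]
After 4 (send(from=B, to=C, msg='bye')): A:[ping] B:[] C:[tick,hello,bye]
After 5 (send(from=C, to=B, msg='ack')): A:[ping] B:[ack] C:[tick,hello,bye]
After 6 (send(from=C, to=B, msg='sync')): A:[ping] B:[ack,sync] C:[tick,hello,bye]
After 7 (process(C)): A:[ping] B:[ack,sync] C:[hello,bye]
After 8 (send(from=A, to=C, msg='done')): A:[ping] B:[ack,sync] C:[hello,bye,done]
After 9 (process(A)): A:[] B:[ack,sync] C:[hello,bye,done]
After 10 (process(B)): A:[] B:[sync] C:[hello,bye,done]
After 11 (send(from=A, to=C, msg='start')): A:[] B:[sync] C:[hello,bye,done,start]
After 12 (process(C)): A:[] B:[sync] C:[bye,done,start]
After 13 (send(from=B, to=C, msg='resp')): A:[] B:[sync] C:[bye,done,start,resp]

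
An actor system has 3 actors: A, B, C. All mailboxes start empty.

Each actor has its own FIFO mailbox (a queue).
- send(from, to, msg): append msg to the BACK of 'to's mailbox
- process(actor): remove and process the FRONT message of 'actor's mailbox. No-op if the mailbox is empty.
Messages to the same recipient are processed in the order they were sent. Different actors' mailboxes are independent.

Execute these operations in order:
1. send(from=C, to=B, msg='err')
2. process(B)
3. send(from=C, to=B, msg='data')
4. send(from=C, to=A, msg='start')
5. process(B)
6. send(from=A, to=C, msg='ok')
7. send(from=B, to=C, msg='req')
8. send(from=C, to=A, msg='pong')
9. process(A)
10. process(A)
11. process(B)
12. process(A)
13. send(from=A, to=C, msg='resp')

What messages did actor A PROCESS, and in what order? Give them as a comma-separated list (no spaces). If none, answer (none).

Answer: start,pong

Derivation:
After 1 (send(from=C, to=B, msg='err')): A:[] B:[err] C:[]
After 2 (process(B)): A:[] B:[] C:[]
After 3 (send(from=C, to=B, msg='data')): A:[] B:[data] C:[]
After 4 (send(from=C, to=A, msg='start')): A:[start] B:[data] C:[]
After 5 (process(B)): A:[start] B:[] C:[]
After 6 (send(from=A, to=C, msg='ok')): A:[start] B:[] C:[ok]
After 7 (send(from=B, to=C, msg='req')): A:[start] B:[] C:[ok,req]
After 8 (send(from=C, to=A, msg='pong')): A:[start,pong] B:[] C:[ok,req]
After 9 (process(A)): A:[pong] B:[] C:[ok,req]
After 10 (process(A)): A:[] B:[] C:[ok,req]
After 11 (process(B)): A:[] B:[] C:[ok,req]
After 12 (process(A)): A:[] B:[] C:[ok,req]
After 13 (send(from=A, to=C, msg='resp')): A:[] B:[] C:[ok,req,resp]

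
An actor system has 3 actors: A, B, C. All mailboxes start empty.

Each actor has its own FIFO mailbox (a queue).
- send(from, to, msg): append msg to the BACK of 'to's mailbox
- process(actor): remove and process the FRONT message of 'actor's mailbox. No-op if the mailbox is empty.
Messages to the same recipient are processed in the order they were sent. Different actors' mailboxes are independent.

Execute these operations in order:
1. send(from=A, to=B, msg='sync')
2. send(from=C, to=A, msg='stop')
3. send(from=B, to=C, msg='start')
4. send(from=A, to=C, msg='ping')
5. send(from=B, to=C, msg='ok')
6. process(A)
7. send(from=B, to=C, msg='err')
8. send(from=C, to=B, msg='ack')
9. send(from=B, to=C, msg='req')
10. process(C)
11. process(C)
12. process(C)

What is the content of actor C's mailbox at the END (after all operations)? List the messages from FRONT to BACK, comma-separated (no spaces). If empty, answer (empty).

Answer: err,req

Derivation:
After 1 (send(from=A, to=B, msg='sync')): A:[] B:[sync] C:[]
After 2 (send(from=C, to=A, msg='stop')): A:[stop] B:[sync] C:[]
After 3 (send(from=B, to=C, msg='start')): A:[stop] B:[sync] C:[start]
After 4 (send(from=A, to=C, msg='ping')): A:[stop] B:[sync] C:[start,ping]
After 5 (send(from=B, to=C, msg='ok')): A:[stop] B:[sync] C:[start,ping,ok]
After 6 (process(A)): A:[] B:[sync] C:[start,ping,ok]
After 7 (send(from=B, to=C, msg='err')): A:[] B:[sync] C:[start,ping,ok,err]
After 8 (send(from=C, to=B, msg='ack')): A:[] B:[sync,ack] C:[start,ping,ok,err]
After 9 (send(from=B, to=C, msg='req')): A:[] B:[sync,ack] C:[start,ping,ok,err,req]
After 10 (process(C)): A:[] B:[sync,ack] C:[ping,ok,err,req]
After 11 (process(C)): A:[] B:[sync,ack] C:[ok,err,req]
After 12 (process(C)): A:[] B:[sync,ack] C:[err,req]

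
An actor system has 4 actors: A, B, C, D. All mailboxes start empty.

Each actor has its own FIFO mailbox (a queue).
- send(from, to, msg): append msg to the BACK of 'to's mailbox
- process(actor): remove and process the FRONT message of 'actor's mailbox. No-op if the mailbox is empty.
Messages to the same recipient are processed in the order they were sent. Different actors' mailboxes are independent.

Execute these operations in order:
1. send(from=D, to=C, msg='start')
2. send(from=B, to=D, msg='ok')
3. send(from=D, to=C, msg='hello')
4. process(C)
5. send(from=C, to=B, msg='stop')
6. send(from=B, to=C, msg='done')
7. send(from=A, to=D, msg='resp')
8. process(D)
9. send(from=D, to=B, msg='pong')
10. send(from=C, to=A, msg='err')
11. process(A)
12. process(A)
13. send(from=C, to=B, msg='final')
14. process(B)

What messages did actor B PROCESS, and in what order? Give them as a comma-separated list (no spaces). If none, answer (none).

Answer: stop

Derivation:
After 1 (send(from=D, to=C, msg='start')): A:[] B:[] C:[start] D:[]
After 2 (send(from=B, to=D, msg='ok')): A:[] B:[] C:[start] D:[ok]
After 3 (send(from=D, to=C, msg='hello')): A:[] B:[] C:[start,hello] D:[ok]
After 4 (process(C)): A:[] B:[] C:[hello] D:[ok]
After 5 (send(from=C, to=B, msg='stop')): A:[] B:[stop] C:[hello] D:[ok]
After 6 (send(from=B, to=C, msg='done')): A:[] B:[stop] C:[hello,done] D:[ok]
After 7 (send(from=A, to=D, msg='resp')): A:[] B:[stop] C:[hello,done] D:[ok,resp]
After 8 (process(D)): A:[] B:[stop] C:[hello,done] D:[resp]
After 9 (send(from=D, to=B, msg='pong')): A:[] B:[stop,pong] C:[hello,done] D:[resp]
After 10 (send(from=C, to=A, msg='err')): A:[err] B:[stop,pong] C:[hello,done] D:[resp]
After 11 (process(A)): A:[] B:[stop,pong] C:[hello,done] D:[resp]
After 12 (process(A)): A:[] B:[stop,pong] C:[hello,done] D:[resp]
After 13 (send(from=C, to=B, msg='final')): A:[] B:[stop,pong,final] C:[hello,done] D:[resp]
After 14 (process(B)): A:[] B:[pong,final] C:[hello,done] D:[resp]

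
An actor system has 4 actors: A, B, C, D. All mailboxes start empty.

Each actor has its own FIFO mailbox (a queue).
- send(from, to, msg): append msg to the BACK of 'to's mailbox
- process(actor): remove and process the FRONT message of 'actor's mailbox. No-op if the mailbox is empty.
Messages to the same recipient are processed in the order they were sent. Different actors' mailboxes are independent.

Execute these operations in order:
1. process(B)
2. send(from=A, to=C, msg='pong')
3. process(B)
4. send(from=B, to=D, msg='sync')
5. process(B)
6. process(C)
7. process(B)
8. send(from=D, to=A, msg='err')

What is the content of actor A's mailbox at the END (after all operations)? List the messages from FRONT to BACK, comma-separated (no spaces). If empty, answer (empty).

After 1 (process(B)): A:[] B:[] C:[] D:[]
After 2 (send(from=A, to=C, msg='pong')): A:[] B:[] C:[pong] D:[]
After 3 (process(B)): A:[] B:[] C:[pong] D:[]
After 4 (send(from=B, to=D, msg='sync')): A:[] B:[] C:[pong] D:[sync]
After 5 (process(B)): A:[] B:[] C:[pong] D:[sync]
After 6 (process(C)): A:[] B:[] C:[] D:[sync]
After 7 (process(B)): A:[] B:[] C:[] D:[sync]
After 8 (send(from=D, to=A, msg='err')): A:[err] B:[] C:[] D:[sync]

Answer: err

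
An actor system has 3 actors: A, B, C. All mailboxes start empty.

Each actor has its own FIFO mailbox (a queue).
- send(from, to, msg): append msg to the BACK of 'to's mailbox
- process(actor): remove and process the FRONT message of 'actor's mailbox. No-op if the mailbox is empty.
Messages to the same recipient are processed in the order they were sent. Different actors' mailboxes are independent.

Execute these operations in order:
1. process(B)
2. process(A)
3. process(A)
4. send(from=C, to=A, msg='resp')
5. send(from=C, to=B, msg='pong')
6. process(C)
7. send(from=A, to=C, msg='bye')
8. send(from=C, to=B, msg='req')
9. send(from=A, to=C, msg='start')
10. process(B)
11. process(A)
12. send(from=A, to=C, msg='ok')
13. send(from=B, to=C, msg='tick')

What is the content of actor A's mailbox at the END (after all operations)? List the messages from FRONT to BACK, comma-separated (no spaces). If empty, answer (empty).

After 1 (process(B)): A:[] B:[] C:[]
After 2 (process(A)): A:[] B:[] C:[]
After 3 (process(A)): A:[] B:[] C:[]
After 4 (send(from=C, to=A, msg='resp')): A:[resp] B:[] C:[]
After 5 (send(from=C, to=B, msg='pong')): A:[resp] B:[pong] C:[]
After 6 (process(C)): A:[resp] B:[pong] C:[]
After 7 (send(from=A, to=C, msg='bye')): A:[resp] B:[pong] C:[bye]
After 8 (send(from=C, to=B, msg='req')): A:[resp] B:[pong,req] C:[bye]
After 9 (send(from=A, to=C, msg='start')): A:[resp] B:[pong,req] C:[bye,start]
After 10 (process(B)): A:[resp] B:[req] C:[bye,start]
After 11 (process(A)): A:[] B:[req] C:[bye,start]
After 12 (send(from=A, to=C, msg='ok')): A:[] B:[req] C:[bye,start,ok]
After 13 (send(from=B, to=C, msg='tick')): A:[] B:[req] C:[bye,start,ok,tick]

Answer: (empty)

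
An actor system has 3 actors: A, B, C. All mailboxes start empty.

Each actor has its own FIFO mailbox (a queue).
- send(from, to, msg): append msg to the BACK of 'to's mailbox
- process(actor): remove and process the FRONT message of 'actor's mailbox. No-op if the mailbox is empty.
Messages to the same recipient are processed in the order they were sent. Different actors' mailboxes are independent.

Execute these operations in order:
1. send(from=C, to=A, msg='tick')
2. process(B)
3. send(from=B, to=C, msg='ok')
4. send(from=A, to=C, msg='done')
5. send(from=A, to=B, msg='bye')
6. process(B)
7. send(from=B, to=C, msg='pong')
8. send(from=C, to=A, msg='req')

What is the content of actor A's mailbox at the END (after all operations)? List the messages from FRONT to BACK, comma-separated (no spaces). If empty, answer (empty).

Answer: tick,req

Derivation:
After 1 (send(from=C, to=A, msg='tick')): A:[tick] B:[] C:[]
After 2 (process(B)): A:[tick] B:[] C:[]
After 3 (send(from=B, to=C, msg='ok')): A:[tick] B:[] C:[ok]
After 4 (send(from=A, to=C, msg='done')): A:[tick] B:[] C:[ok,done]
After 5 (send(from=A, to=B, msg='bye')): A:[tick] B:[bye] C:[ok,done]
After 6 (process(B)): A:[tick] B:[] C:[ok,done]
After 7 (send(from=B, to=C, msg='pong')): A:[tick] B:[] C:[ok,done,pong]
After 8 (send(from=C, to=A, msg='req')): A:[tick,req] B:[] C:[ok,done,pong]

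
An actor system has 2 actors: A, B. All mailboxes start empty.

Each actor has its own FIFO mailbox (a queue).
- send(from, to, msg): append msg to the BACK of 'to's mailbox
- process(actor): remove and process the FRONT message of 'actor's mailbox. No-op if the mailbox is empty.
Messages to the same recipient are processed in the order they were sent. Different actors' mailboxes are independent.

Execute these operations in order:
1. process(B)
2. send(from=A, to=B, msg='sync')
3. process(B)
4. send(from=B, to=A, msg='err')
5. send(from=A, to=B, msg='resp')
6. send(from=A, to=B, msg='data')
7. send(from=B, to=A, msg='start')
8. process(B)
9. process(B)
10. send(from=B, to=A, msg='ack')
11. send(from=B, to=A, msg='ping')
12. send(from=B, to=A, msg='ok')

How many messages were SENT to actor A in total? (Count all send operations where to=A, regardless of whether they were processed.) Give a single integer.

After 1 (process(B)): A:[] B:[]
After 2 (send(from=A, to=B, msg='sync')): A:[] B:[sync]
After 3 (process(B)): A:[] B:[]
After 4 (send(from=B, to=A, msg='err')): A:[err] B:[]
After 5 (send(from=A, to=B, msg='resp')): A:[err] B:[resp]
After 6 (send(from=A, to=B, msg='data')): A:[err] B:[resp,data]
After 7 (send(from=B, to=A, msg='start')): A:[err,start] B:[resp,data]
After 8 (process(B)): A:[err,start] B:[data]
After 9 (process(B)): A:[err,start] B:[]
After 10 (send(from=B, to=A, msg='ack')): A:[err,start,ack] B:[]
After 11 (send(from=B, to=A, msg='ping')): A:[err,start,ack,ping] B:[]
After 12 (send(from=B, to=A, msg='ok')): A:[err,start,ack,ping,ok] B:[]

Answer: 5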